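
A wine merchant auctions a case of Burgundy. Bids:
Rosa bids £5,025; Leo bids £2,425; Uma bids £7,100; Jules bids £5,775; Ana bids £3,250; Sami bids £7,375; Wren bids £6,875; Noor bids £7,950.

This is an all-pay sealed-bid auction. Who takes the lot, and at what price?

Rule: the highest bidder wins the item, but every bidder pays their own bid.
Bids ranked: 7,950 (Noor) > 7,375 (Sami) > 7,100 (Uma) > 6,875 (Wren) > 5,775 (Jules) > 5,025 (Rosa) > …
Noor is highest and takes the item; every bidder forfeits their bid.

Noor pays £7,950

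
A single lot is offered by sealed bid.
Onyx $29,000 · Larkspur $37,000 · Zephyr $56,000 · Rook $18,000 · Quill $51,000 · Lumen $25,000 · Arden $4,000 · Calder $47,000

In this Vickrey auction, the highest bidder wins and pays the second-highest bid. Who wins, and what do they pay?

Zephyr pays $51,000

Bids in order: 56,000 (Zephyr) > 51,000 (Quill) > 47,000 (Calder) > 37,000 (Larkspur) > 29,000 (Onyx) > 25,000 (Lumen) > …
Zephyr is highest; pays the second-highest bid, $51,000.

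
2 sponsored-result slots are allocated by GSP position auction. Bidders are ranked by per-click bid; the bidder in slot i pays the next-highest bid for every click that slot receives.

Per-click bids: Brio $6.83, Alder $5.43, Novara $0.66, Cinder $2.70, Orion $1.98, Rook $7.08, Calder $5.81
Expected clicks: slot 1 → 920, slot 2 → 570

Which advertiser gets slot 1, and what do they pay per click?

Rook; $6.83 per click

Per-click bids in order: $7.08 (Rook) > $6.83 (Brio) > $5.81 (Calder) > …
Slot 1 goes to the first-ranked bidder, Rook, who pays the next bid down: $6.83/click.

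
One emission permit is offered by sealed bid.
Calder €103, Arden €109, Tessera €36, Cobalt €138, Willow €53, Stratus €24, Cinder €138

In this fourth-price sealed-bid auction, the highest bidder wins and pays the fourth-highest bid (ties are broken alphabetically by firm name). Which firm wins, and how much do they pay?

Sorting bids: 138 (Cinder) > 138 (Cobalt) > 109 (Arden) > 103 (Calder) > 53 (Willow) > 36 (Tessera) > …
Cinder and Cobalt tie at €138; tie-break gives it to Cinder.
Cinder wins; payment is bid #4 in the ranking = €103.

Cinder pays €103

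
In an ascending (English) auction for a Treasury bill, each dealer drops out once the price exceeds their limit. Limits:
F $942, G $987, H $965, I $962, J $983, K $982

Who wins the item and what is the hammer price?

Limits ranked: 987 (G) > 983 (J) > 982 (K) > 965 (H) > 962 (I) > 942 (F)
J is the last rival to drop out, at $983; G remains and wins at that price.

G wins at $983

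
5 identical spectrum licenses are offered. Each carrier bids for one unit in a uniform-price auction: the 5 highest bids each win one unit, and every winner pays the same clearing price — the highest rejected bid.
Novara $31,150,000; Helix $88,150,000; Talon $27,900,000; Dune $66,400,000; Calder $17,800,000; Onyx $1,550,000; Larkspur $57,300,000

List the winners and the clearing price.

Bids ranked high→low: 88,150,000 (Helix), 66,400,000 (Dune), 57,300,000 (Larkspur), 31,150,000 (Novara), 27,900,000 (Talon), 17,800,000 (Calder), 1,550,000 (Onyx)
Winners (5 units): Helix, Dune, Larkspur, Novara, Talon.
Clearing price = highest rejected bid = $17,800,000.

Helix, Dune, Larkspur, Novara, Talon; each pays $17,800,000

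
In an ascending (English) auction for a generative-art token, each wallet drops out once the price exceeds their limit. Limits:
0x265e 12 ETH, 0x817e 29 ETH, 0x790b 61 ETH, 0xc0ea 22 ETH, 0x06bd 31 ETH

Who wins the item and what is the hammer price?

0x790b wins at 31 ETH

Ascending (English) auction: the price rises until one bidder remains; the winner pays the price at which the last rival dropped out.
Sorting limits: 61 (0x790b) > 31 (0x06bd) > 29 (0x817e) > 22 (0xc0ea) > 12 (0x265e)
Bidding ends when 0x06bd exits at 31 ETH; 0x790b takes it.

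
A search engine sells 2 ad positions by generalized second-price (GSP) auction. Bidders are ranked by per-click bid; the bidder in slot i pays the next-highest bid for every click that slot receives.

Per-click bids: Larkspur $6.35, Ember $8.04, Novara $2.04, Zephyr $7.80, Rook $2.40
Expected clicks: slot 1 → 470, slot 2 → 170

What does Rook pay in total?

Per-click bids in order: $8.04 (Ember) > $7.80 (Zephyr) > $6.35 (Larkspur) > …
Rook ranks below slot 2 → no slot, pays nothing.

Rook pays $0.00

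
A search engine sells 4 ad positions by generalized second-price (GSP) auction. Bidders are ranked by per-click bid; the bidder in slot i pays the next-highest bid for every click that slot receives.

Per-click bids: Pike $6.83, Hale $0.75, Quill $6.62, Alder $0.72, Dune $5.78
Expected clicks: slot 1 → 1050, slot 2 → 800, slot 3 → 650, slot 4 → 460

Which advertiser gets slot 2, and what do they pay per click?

Per-click bids in order: $6.83 (Pike) > $6.62 (Quill) > $5.78 (Dune) > $0.75 (Hale) > $0.72 (Alder)
Slot 2 goes to the second-ranked bidder, Quill, who pays the next bid down: $5.78/click.

Quill; $5.78 per click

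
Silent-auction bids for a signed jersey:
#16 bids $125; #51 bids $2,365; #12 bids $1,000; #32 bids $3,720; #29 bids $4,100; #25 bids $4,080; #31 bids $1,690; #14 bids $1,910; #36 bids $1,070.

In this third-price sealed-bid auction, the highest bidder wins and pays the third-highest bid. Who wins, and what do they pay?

Sorting bids: 4,100 (#29) > 4,080 (#25) > 3,720 (#32) > 2,365 (#51) > 1,910 (#14) > 1,690 (#31) > …
#29 wins; payment is bid #3 in the ranking = $3,720.

#29 pays $3,720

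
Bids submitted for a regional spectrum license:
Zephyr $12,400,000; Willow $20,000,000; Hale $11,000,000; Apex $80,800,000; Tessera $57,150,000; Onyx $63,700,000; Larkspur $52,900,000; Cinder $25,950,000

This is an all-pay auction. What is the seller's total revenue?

Rule: the highest bidder wins the item, but every bidder pays their own bid.
Bids in order: 80,800,000 (Apex) > 63,700,000 (Onyx) > 57,150,000 (Tessera) > 52,900,000 (Larkspur) > 25,950,000 (Cinder) > 20,000,000 (Willow) > …
Every bidder forfeits their bid regardless of winning.
Revenue = 12,400,000 + 20,000,000 + 11,000,000 + 80,800,000 + 57,150,000 + 63,700,000 + 52,900,000 + 25,950,000 = $323,900,000.

Total revenue: $323,900,000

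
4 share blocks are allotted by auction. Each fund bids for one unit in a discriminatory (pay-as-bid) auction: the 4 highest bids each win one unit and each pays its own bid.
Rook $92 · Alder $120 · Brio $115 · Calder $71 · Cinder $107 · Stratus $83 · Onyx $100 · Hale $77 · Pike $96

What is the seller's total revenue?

Ordering the bids: 120 (Alder), 115 (Brio), 107 (Cinder), 100 (Onyx), 96 (Pike), 92 (Rook), …
Winners (4 units): Alder, Brio, Cinder, Onyx.
Total revenue = 120 + 115 + 107 + 100 = $442.

Total revenue: $442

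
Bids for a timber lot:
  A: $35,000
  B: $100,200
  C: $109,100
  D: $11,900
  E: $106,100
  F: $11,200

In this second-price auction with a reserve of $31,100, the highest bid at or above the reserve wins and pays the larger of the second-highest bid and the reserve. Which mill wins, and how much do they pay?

Bids in order: 109,100 (C) > 106,100 (E) > 100,200 (B) > 35,000 (A) > 11,900 (D) > 11,200 (F)
Highest eligible bid: C at $109,100.
Second-highest bid $106,100 exceeds the reserve $31,100 → payment $106,100.

C pays $106,100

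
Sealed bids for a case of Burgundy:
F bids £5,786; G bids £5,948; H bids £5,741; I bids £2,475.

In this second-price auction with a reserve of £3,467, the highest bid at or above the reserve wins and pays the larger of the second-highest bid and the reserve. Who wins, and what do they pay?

G pays £5,786

Sorting bids: 5,948 (G) > 5,786 (F) > 5,741 (H) > 2,475 (I)
Highest eligible bid: G at £5,948.
Second-highest bid £5,786 exceeds the reserve £3,467 → payment £5,786.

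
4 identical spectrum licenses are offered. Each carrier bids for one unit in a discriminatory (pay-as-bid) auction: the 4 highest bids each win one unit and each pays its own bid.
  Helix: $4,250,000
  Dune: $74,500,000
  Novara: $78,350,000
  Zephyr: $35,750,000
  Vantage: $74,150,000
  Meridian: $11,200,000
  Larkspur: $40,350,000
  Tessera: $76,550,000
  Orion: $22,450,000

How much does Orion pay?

Sorting: 78,350,000 (Novara), 76,550,000 (Tessera), 74,500,000 (Dune), 74,150,000 (Vantage), 40,350,000 (Larkspur), 35,750,000 (Zephyr), …
Winners (4 units): Novara, Tessera, Dune, Vantage.
Orion does not win → $0.

Orion pays $0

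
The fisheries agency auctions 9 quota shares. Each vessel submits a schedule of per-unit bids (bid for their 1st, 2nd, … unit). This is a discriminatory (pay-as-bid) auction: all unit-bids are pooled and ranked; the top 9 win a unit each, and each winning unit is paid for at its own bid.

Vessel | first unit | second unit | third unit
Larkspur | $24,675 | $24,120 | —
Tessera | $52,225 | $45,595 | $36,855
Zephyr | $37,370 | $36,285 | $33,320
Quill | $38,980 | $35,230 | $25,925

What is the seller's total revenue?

Total revenue: $341,785

Merging the schedules and taking the best 9: 52,225 (Tessera-1), 45,595 (Tessera-2), 38,980 (Quill-1), 37,370 (Zephyr-1), 36,855 (Tessera-3), 36,285 (Zephyr-2), 35,230 (Quill-2), 33,320 (Zephyr-3), 25,925 (Quill-3)
Next rejected bid: $24,675 (not a price — pay-as-bid).
Each winning unit pays its own bid.
Revenue = 52,225 + 45,595 + 38,980 + 37,370 + 36,855 + 36,285 + 35,230 + 33,320 + 25,925 = $341,785.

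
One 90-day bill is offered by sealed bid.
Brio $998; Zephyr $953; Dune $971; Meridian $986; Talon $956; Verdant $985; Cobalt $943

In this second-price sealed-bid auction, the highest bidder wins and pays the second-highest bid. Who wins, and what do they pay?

Brio pays $986

Rule: the highest bidder wins and pays the second-highest bid.
Sorting bids: 998 (Brio) > 986 (Meridian) > 985 (Verdant) > 971 (Dune) > 956 (Talon) > 953 (Zephyr) > …
Second-price: Brio pays Meridian's bid of $986.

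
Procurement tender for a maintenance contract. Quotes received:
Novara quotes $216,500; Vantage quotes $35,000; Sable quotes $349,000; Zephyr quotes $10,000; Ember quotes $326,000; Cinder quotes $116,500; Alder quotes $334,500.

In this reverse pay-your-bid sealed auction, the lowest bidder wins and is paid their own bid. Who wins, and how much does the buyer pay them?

Zephyr is paid $10,000

Reverse pay-your-bid sealed auction: the lowest bidder wins and is paid their own bid.
Bids ranked: 10,000 (Zephyr) < 35,000 (Vantage) < 116,500 (Cinder) < 216,500 (Novara) < 326,000 (Ember) < 334,500 (Alder) < …
First-price: Zephyr is paid what they bid, $10,000.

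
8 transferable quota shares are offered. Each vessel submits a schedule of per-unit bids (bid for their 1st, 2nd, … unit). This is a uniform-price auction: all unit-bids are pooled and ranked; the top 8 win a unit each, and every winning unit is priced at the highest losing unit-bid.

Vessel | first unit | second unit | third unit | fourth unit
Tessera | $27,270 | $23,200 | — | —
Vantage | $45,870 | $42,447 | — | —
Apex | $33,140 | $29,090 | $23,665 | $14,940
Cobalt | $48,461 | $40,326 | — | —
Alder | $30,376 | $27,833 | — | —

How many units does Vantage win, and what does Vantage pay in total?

Pooled unit-bids ranked (top 8): 48,461 (Cobalt-1), 45,870 (Vantage-1), 42,447 (Vantage-2), 40,326 (Cobalt-2), 33,140 (Apex-1), 30,376 (Alder-1), 29,090 (Apex-2), 27,833 (Alder-2)
The (k+1)-th unit-bid is $27,270.
Vantage wins 2 unit(s) at $27,270 each.

Vantage: 2 units, pays $54,540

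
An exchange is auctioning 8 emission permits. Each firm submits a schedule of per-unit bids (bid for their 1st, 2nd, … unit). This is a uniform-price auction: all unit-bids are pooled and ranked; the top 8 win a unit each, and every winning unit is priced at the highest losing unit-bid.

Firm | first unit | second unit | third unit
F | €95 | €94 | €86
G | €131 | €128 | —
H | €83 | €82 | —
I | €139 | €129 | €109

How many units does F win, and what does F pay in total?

F: 3 units, pays €249

Merging the schedules and taking the best 8: 139 (I-1), 131 (G-1), 129 (I-2), 128 (G-2), 109 (I-3), 95 (F-1), 94 (F-2), 86 (F-3)
The (k+1)-th unit-bid is €83.
F wins 3 unit(s) at €83 each.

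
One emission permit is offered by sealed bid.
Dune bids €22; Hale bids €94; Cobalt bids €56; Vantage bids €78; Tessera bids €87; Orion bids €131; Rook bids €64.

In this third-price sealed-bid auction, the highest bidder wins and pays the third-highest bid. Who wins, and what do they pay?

Sorting bids: 131 (Orion) > 94 (Hale) > 87 (Tessera) > 78 (Vantage) > 64 (Rook) > 56 (Cobalt) > …
Orion is highest; pays the third-highest bid, €87.

Orion pays €87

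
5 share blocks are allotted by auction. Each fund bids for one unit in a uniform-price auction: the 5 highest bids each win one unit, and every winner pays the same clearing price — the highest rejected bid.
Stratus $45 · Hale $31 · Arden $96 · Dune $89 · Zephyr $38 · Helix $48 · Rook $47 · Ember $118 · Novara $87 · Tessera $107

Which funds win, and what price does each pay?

Ember, Tessera, Arden, Dune, Novara; each pays $48

Ordering the bids: 118 (Ember), 107 (Tessera), 96 (Arden), 89 (Dune), 87 (Novara), 48 (Helix), 47 (Rook), …
The 5 highest are Ember, Tessera, Arden, Dune, Novara.
Clearing price = highest rejected bid = $48.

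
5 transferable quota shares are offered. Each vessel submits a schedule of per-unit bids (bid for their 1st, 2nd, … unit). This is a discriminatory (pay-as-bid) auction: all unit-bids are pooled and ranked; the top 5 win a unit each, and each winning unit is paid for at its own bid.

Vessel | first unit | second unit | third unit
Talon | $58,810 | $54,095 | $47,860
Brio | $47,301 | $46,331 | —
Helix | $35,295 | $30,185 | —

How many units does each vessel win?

Brio 2, Talon 3

All unit-bids, highest first — top 5: 58,810 (Talon-1), 54,095 (Talon-2), 47,860 (Talon-3), 47,301 (Brio-1), 46,331 (Brio-2)
Next rejected bid: $35,295 (not a price — pay-as-bid).
Allocation: Brio 2, Talon 3.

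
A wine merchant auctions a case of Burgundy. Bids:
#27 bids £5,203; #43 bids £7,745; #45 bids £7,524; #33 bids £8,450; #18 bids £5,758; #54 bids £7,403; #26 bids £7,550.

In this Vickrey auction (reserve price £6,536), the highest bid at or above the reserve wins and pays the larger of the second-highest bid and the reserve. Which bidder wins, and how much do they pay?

#33 pays £7,745

Bids ranked: 8,450 (#33) > 7,745 (#43) > 7,550 (#26) > 7,524 (#45) > 7,403 (#54) > 5,758 (#18) > …
Highest eligible bid: #33 at £8,450.
max(second-highest £7,745, reserve £6,536) = £7,745; the reserve does not bind.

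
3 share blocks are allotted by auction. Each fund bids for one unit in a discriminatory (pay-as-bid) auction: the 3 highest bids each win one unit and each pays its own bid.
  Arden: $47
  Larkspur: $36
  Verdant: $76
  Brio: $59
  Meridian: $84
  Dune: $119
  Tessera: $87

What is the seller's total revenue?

Ordering the bids: 119 (Dune), 87 (Tessera), 84 (Meridian), 76 (Verdant), 59 (Brio), …
The 3 highest are Dune, Tessera, Meridian.
Total revenue = 119 + 87 + 84 = $290.

Total revenue: $290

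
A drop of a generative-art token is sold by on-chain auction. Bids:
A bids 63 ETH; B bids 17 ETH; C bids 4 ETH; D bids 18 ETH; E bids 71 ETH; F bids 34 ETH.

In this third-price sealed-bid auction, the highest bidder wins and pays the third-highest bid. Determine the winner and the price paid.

E pays 34 ETH

Rule: the highest bidder wins and pays the third-highest bid.
Bids in order: 71 (E) > 63 (A) > 34 (F) > 18 (D) > 17 (B) > 4 (C)
E is highest; pays the third-highest bid, 34 ETH.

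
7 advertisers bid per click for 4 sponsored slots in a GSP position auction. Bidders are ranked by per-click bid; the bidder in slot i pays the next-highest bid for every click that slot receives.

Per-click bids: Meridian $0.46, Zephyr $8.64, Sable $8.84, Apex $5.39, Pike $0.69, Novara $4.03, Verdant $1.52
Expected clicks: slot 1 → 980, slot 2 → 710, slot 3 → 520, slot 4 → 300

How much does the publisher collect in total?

Ranked by bid: $8.84 (Sable) > $8.64 (Zephyr) > $5.39 (Apex) > $4.03 (Novara) > $1.52 (Verdant) > …
Slot 1: Sable pays $8.64 × 980 = $8467.20
Slot 2: Zephyr pays $5.39 × 710 = $3826.90
Slot 3: Apex pays $4.03 × 520 = $2095.60
Slot 4: Novara pays $1.52 × 300 = $456.00
Total = $14845.70

Total revenue: $14845.70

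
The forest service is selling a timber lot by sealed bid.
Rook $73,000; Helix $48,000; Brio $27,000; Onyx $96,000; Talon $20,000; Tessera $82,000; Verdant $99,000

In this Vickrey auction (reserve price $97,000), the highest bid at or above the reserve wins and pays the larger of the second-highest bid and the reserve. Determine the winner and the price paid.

Verdant pays $97,000

Bids in order: 99,000 (Verdant) > 96,000 (Onyx) > 82,000 (Tessera) > 73,000 (Rook) > 48,000 (Helix) > 27,000 (Brio) > …
Highest eligible bid: Verdant at $99,000.
Second-highest bid $96,000 is below the reserve $97,000, so the reserve binds → payment $97,000.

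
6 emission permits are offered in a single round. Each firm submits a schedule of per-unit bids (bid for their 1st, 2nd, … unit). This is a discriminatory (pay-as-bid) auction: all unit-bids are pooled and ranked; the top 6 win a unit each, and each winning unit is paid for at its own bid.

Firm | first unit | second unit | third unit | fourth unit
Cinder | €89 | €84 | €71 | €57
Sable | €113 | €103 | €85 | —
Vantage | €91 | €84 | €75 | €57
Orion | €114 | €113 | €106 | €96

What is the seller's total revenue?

Total revenue: €645

All unit-bids, highest first — top 6: 114 (Orion-1), 113 (Sable-1), 113 (Orion-2), 106 (Orion-3), 103 (Sable-2), 96 (Orion-4)
Next rejected bid: €91 (not a price — pay-as-bid).
Each winning unit pays its own bid.
Revenue = 114 + 113 + 113 + 106 + 103 + 96 = €645.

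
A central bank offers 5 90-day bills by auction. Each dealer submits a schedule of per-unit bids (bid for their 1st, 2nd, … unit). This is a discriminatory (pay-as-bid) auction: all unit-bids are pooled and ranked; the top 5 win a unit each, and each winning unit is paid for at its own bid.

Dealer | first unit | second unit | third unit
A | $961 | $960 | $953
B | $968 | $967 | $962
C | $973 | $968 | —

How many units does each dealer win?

Pooled unit-bids ranked (top 5): 973 (C-1), 968 (B-1), 968 (C-2), 967 (B-2), 962 (B-3)
Next rejected bid: $961 (not a price — pay-as-bid).
Allocation: B 3, C 2.

B 3, C 2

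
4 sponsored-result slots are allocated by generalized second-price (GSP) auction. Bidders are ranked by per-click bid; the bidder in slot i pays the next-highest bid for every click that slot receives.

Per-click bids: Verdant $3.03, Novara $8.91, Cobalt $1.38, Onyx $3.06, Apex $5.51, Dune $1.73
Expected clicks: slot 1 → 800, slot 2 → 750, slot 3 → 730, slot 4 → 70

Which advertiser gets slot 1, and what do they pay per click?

Per-click bids in order: $8.91 (Novara) > $5.51 (Apex) > $3.06 (Onyx) > $3.03 (Verdant) > $1.73 (Dune) > …
Slot 1 goes to the first-ranked bidder, Novara, who pays the next bid down: $5.51/click.

Novara; $5.51 per click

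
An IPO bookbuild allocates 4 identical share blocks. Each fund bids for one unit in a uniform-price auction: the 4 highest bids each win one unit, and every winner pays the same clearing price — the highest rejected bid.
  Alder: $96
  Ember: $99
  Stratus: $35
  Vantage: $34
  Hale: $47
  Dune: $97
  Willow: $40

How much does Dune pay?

Ordering the bids: 99 (Ember), 97 (Dune), 96 (Alder), 47 (Hale), 40 (Willow), 35 (Stratus), …
Winners (4 units): Ember, Dune, Alder, Hale.
Clearing price = highest rejected bid = $40.
Dune wins → pays $40.

Dune pays $40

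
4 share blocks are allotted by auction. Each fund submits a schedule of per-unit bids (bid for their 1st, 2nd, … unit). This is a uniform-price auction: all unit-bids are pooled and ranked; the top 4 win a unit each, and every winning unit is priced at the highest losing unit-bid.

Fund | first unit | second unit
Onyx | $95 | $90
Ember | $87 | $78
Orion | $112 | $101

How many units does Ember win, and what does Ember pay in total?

Ember: 0 units, pays $0

Pooled unit-bids ranked (top 4): 112 (Orion-1), 101 (Orion-2), 95 (Onyx-1), 90 (Onyx-2)
The (k+1)-th unit-bid is $87.
Ember wins 0 unit(s) at $87 each.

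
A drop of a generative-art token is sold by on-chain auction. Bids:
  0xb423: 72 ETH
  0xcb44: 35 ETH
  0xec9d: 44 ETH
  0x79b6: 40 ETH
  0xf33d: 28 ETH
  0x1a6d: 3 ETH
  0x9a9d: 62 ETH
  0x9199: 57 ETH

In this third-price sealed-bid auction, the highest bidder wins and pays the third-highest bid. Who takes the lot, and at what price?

0xb423 pays 57 ETH

Rule: the highest bidder wins and pays the third-highest bid.
Sorting bids: 72 (0xb423) > 62 (0x9a9d) > 57 (0x9199) > 44 (0xec9d) > 40 (0x79b6) > 35 (0xcb44) > …
0xb423 wins; payment is bid #3 in the ranking = 57 ETH.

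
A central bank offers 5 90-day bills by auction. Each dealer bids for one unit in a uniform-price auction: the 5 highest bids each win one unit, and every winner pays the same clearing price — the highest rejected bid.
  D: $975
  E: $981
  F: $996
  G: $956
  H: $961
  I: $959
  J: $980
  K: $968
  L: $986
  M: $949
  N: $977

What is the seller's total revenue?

Sorting: 996 (F), 986 (L), 981 (E), 980 (J), 977 (N), 975 (D), 968 (K), …
Winners (5 units): F, L, E, J, N.
First losing bid is D's $975, which sets the uniform price.
Total revenue = 5 × $975 = $4,875.

Total revenue: $4,875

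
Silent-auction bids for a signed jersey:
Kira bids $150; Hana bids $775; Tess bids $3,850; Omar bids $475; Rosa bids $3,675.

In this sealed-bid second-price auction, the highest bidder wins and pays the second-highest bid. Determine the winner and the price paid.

Tess pays $3,675

Bids in order: 3,850 (Tess) > 3,675 (Rosa) > 775 (Hana) > 475 (Omar) > 150 (Kira)
Second-price: Tess pays Rosa's bid of $3,675.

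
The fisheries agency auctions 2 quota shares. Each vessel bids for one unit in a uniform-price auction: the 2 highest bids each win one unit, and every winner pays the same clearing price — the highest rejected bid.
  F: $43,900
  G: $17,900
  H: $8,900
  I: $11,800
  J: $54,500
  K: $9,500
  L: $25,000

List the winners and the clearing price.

J, F; each pays $25,000

Bids ranked high→low: 54,500 (J), 43,900 (F), 25,000 (L), 17,900 (G), …
Top 2: J, F.
First losing bid is L's $25,000, which sets the uniform price.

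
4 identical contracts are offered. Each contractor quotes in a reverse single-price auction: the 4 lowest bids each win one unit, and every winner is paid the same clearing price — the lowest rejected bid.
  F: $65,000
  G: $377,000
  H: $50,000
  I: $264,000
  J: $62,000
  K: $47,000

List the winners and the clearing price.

Sorting: 47,000 (K), 50,000 (H), 62,000 (J), 65,000 (F), 264,000 (I), 377,000 (G)
The 4 lowest are K, H, J, F.
Clearing price = lowest rejected bid = $264,000.

K, H, J, F; each is paid $264,000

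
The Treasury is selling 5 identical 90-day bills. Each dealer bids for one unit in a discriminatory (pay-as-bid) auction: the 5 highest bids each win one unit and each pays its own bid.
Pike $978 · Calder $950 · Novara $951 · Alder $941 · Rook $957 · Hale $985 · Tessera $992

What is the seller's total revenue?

Sorting: 992 (Tessera), 985 (Hale), 978 (Pike), 957 (Rook), 951 (Novara), 950 (Calder), 941 (Alder)
Winners (5 units): Tessera, Hale, Pike, Rook, Novara.
Total revenue = 992 + 985 + 978 + 957 + 951 = $4,863.

Total revenue: $4,863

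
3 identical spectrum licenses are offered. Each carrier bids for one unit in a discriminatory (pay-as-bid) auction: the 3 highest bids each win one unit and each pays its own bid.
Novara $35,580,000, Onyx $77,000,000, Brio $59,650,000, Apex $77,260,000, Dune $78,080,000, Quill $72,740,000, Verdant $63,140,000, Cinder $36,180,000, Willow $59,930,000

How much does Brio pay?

Sorting: 78,080,000 (Dune), 77,260,000 (Apex), 77,000,000 (Onyx), 72,740,000 (Quill), 63,140,000 (Verdant), …
Winners (3 units): Dune, Apex, Onyx.
Brio does not win → $0.

Brio pays $0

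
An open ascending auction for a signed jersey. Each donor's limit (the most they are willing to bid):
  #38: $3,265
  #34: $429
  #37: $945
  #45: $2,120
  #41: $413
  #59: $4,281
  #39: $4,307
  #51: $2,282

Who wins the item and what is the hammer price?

#39 wins at $4,281

Ascending (English) auction: the price rises until one bidder remains; the winner pays the price at which the last rival dropped out.
Sorting limits: 4,307 (#39) > 4,281 (#59) > 3,265 (#38) > 2,282 (#51) > 2,120 (#45) > 945 (#37) > …
Once the price passes $4,281, only #39 is left; the hammer falls at #59's limit of $4,281.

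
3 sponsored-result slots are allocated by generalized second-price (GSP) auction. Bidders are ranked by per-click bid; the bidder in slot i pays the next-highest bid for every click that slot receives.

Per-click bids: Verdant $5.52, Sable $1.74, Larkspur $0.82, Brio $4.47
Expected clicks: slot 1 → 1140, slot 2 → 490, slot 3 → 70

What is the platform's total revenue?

Sorting advertisers: $5.52 (Verdant) > $4.47 (Brio) > $1.74 (Sable) > $0.82 (Larkspur)
Slot 1: Verdant pays $4.47 × 1140 = $5095.80
Slot 2: Brio pays $1.74 × 490 = $852.60
Slot 3: Sable pays $0.82 × 70 = $57.40
Total = $6005.80

Total revenue: $6005.80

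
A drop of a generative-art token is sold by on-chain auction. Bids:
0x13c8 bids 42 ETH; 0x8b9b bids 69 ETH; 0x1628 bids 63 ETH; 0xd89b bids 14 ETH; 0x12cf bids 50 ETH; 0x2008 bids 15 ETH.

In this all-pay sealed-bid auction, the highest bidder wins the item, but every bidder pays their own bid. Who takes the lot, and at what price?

0x8b9b pays 69 ETH

All-pay sealed-bid auction: the highest bidder wins the item, but every bidder pays their own bid.
Sorting bids: 69 (0x8b9b) > 63 (0x1628) > 50 (0x12cf) > 42 (0x13c8) > 15 (0x2008) > 14 (0xd89b)
0x8b9b wins with the top bid; all bids are sunk regardless.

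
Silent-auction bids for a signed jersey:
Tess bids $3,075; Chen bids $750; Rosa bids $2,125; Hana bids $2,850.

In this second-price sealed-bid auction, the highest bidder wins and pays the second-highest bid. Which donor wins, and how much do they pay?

Sorting bids: 3,075 (Tess) > 2,850 (Hana) > 2,125 (Rosa) > 750 (Chen)
Second-price: Tess pays Hana's bid of $2,850.

Tess pays $2,850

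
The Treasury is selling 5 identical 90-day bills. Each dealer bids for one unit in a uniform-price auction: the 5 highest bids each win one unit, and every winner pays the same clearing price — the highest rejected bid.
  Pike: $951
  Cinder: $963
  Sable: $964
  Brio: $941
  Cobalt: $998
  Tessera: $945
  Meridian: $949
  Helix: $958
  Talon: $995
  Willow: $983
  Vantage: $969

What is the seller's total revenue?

Ordering the bids: 998 (Cobalt), 995 (Talon), 983 (Willow), 969 (Vantage), 964 (Sable), 963 (Cinder), 958 (Helix), …
Winners (5 units): Cobalt, Talon, Willow, Vantage, Sable.
Clearing price = highest rejected bid = $963.
Total revenue = 5 × $963 = $4,815.

Total revenue: $4,815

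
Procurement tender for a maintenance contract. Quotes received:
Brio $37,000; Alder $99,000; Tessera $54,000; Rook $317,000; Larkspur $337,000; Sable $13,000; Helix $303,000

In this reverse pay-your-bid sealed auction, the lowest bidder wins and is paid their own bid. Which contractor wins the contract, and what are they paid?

Bids ranked: 13,000 (Sable) < 37,000 (Brio) < 54,000 (Tessera) < 99,000 (Alder) < 303,000 (Helix) < 317,000 (Rook) < …
First-price: Sable is paid what they bid, $13,000.

Sable is paid $13,000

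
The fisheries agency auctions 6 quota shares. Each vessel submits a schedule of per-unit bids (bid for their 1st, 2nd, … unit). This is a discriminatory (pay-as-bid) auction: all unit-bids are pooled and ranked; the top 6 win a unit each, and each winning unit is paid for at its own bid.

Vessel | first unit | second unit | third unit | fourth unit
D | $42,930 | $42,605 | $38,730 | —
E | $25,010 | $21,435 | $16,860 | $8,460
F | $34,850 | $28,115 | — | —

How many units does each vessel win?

Merging the schedules and taking the best 6: 42,930 (D-1), 42,605 (D-2), 38,730 (D-3), 34,850 (F-1), 28,115 (F-2), 25,010 (E-1)
Next rejected bid: $21,435 (not a price — pay-as-bid).
Allocation: D 3, E 1, F 2.

D 3, E 1, F 2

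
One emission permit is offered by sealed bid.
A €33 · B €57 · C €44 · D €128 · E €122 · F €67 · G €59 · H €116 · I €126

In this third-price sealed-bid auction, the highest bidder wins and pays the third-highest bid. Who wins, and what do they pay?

Sorting bids: 128 (D) > 126 (I) > 122 (E) > 116 (H) > 67 (F) > 59 (G) > …
D wins; payment is bid #3 in the ranking = €122.

D pays €122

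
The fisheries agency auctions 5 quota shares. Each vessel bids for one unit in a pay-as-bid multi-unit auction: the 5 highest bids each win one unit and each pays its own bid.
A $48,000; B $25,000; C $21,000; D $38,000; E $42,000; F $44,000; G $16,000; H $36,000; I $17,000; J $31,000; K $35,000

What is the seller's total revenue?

Sorting: 48,000 (A), 44,000 (F), 42,000 (E), 38,000 (D), 36,000 (H), 35,000 (K), 31,000 (J), …
Winners (5 units): A, F, E, D, H.
Total revenue = 48,000 + 44,000 + 42,000 + 38,000 + 36,000 = $208,000.

Total revenue: $208,000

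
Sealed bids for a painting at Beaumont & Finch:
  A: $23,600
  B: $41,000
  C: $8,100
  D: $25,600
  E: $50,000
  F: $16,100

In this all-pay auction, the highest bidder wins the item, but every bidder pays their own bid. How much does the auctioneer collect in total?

All-pay auction: the highest bidder wins the item, but every bidder pays their own bid.
Sorting bids: 50,000 (E) > 41,000 (B) > 25,600 (D) > 23,600 (A) > 16,100 (F) > 8,100 (C)
Every bidder forfeits their bid regardless of winning.
Revenue = 23,600 + 41,000 + 8,100 + 25,600 + 50,000 + 16,100 = $164,400.

Total revenue: $164,400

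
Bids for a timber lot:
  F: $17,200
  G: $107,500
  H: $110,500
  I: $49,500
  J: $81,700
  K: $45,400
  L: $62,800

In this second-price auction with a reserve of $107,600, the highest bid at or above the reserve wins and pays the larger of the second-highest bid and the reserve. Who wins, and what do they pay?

H pays $107,600

Bids in order: 110,500 (H) > 107,500 (G) > 81,700 (J) > 62,800 (L) > 49,500 (I) > 45,400 (K) > …
Highest eligible bid: H at $110,500.
max(second-highest $107,500, reserve $107,600) = $107,600.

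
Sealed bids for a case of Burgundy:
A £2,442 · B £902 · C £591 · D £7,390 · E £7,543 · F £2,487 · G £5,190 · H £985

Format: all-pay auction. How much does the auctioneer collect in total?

Bids ranked: 7,543 (E) > 7,390 (D) > 5,190 (G) > 2,487 (F) > 2,442 (A) > 985 (H) > …
E wins with the top bid; all bids are sunk regardless.
Every bidder forfeits their bid regardless of winning.
Revenue = 2,442 + 902 + 591 + 7,390 + 7,543 + 2,487 + 5,190 + 985 = £27,530.

Total revenue: £27,530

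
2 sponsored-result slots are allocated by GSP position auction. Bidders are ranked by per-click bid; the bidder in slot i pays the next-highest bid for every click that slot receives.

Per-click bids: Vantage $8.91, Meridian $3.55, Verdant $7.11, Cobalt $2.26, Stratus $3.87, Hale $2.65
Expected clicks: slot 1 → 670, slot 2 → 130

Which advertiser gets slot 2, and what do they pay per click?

Verdant; $3.87 per click

Per-click bids in order: $8.91 (Vantage) > $7.11 (Verdant) > $3.87 (Stratus) > …
Slot 2 goes to the second-ranked bidder, Verdant, who pays the next bid down: $3.87/click.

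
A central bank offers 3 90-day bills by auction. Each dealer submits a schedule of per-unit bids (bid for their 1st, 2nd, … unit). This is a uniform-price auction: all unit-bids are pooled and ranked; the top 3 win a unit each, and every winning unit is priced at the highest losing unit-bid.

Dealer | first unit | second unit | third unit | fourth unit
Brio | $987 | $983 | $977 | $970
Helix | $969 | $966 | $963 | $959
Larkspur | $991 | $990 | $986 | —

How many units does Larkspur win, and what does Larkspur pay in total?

Larkspur: 2 units, pays $1,972

Merging the schedules and taking the best 3: 991 (Larkspur-1), 990 (Larkspur-2), 987 (Brio-1)
First bid not allocated: $986.
Larkspur wins 2 unit(s) at $986 each.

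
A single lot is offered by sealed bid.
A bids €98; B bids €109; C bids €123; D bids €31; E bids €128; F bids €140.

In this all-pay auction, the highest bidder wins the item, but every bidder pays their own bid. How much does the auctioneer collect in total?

Sorting bids: 140 (F) > 128 (E) > 123 (C) > 109 (B) > 98 (A) > 31 (D)
F wins with the top bid; all bids are sunk regardless.
Every bidder forfeits their bid regardless of winning.
Revenue = 98 + 109 + 123 + 31 + 128 + 140 = €629.

Total revenue: €629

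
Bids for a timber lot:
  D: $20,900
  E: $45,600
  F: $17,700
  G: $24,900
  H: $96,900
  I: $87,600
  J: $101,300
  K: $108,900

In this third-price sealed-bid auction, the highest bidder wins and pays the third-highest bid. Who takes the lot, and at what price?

K pays $96,900

Sorting bids: 108,900 (K) > 101,300 (J) > 96,900 (H) > 87,600 (I) > 45,600 (E) > 24,900 (G) > …
K wins; payment is bid #3 in the ranking = $96,900.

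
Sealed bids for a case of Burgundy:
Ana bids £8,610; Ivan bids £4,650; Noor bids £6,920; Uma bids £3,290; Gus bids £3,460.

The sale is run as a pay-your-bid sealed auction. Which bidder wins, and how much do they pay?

Pay-your-bid sealed auction: the highest bidder wins and pays their own bid.
Bids ranked: 8,610 (Ana) > 6,920 (Noor) > 4,650 (Ivan) > 3,460 (Gus) > 3,290 (Uma)
First-price: Ana pays what they bid, £8,610.

Ana pays £8,610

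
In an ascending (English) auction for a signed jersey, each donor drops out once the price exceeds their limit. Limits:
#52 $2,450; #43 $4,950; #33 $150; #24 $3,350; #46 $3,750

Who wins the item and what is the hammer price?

Ascending (English) auction: the price rises until one bidder remains; the winner pays the price at which the last rival dropped out.
Sorting limits: 4,950 (#43) > 3,750 (#46) > 3,350 (#24) > 2,450 (#52) > 150 (#33)
#46 is the last rival to drop out, at $3,750; #43 remains and wins at that price.

#43 wins at $3,750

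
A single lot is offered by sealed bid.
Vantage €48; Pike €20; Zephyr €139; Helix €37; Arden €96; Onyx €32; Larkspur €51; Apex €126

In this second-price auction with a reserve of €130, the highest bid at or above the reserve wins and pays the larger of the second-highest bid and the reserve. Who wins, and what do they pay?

Zephyr pays €130

Bids in order: 139 (Zephyr) > 126 (Apex) > 96 (Arden) > 51 (Larkspur) > 48 (Vantage) > 37 (Helix) > …
Zephyr has the top bid at or above the reserve (€139).
max(second-highest €126, reserve €130) = €130.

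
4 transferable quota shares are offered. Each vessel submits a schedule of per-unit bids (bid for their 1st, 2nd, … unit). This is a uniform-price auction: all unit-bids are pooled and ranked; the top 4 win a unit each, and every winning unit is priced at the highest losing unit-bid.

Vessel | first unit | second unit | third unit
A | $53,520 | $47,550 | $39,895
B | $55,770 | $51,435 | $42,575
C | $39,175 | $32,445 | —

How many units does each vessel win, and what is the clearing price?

Merging the schedules and taking the best 4: 55,770 (B-1), 53,520 (A-1), 51,435 (B-2), 47,550 (A-2)
The (k+1)-th unit-bid is $42,575.
Allocation: A 2, B 2.

A 2, B 2; clearing price $42,575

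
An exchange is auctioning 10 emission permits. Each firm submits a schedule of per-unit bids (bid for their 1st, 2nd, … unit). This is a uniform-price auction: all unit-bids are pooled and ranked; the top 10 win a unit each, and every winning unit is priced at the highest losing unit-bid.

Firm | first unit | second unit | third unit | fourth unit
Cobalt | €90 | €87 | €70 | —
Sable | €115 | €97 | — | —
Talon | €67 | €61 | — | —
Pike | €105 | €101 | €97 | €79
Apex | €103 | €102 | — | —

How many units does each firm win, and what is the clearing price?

Apex 2, Cobalt 2, Pike 4, Sable 2; clearing price €70

All unit-bids, highest first — top 10: 115 (Sable-1), 105 (Pike-1), 103 (Apex-1), 102 (Apex-2), 101 (Pike-2), 97 (Sable-2), 97 (Pike-3), 90 (Cobalt-1), 87 (Cobalt-2), 79 (Pike-4)
The (k+1)-th unit-bid is €70.
Allocation: Apex 2, Cobalt 2, Pike 4, Sable 2.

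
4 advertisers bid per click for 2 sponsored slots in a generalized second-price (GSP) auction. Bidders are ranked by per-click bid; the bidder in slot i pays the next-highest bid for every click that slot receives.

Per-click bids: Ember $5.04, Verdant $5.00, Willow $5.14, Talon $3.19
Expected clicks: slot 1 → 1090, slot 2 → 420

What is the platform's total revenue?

Total revenue: $7593.60

Per-click bids in order: $5.14 (Willow) > $5.04 (Ember) > $5.00 (Verdant) > …
Slot 1: Willow pays $5.04 × 1090 = $5493.60
Slot 2: Ember pays $5.00 × 420 = $2100.00
Total = $7593.60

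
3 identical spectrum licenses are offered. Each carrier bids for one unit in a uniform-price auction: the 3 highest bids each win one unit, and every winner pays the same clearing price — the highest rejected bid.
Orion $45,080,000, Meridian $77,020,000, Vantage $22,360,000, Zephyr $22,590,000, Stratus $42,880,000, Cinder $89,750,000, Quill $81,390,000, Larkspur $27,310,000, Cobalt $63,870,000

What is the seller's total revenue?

Ordering the bids: 89,750,000 (Cinder), 81,390,000 (Quill), 77,020,000 (Meridian), 63,870,000 (Cobalt), 45,080,000 (Orion), …
The 3 highest are Cinder, Quill, Meridian.
Clearing price = highest rejected bid = $63,870,000.
Total revenue = 3 × $63,870,000 = $191,610,000.

Total revenue: $191,610,000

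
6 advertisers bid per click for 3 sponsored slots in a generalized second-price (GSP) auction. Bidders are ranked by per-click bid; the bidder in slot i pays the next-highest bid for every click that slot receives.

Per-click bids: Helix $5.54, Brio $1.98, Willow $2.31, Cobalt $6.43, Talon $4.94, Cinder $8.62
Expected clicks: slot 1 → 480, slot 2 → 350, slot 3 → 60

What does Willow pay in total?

Willow pays $0.00

Sorting advertisers: $8.62 (Cinder) > $6.43 (Cobalt) > $5.54 (Helix) > $4.94 (Talon) > …
Willow ranks below slot 3 → no slot, pays nothing.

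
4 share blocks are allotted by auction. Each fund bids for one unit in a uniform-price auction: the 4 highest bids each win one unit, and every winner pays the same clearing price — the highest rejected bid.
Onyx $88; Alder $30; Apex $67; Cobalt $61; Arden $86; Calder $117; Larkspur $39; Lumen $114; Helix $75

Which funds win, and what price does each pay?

Calder, Lumen, Onyx, Arden; each pays $75

Sorting: 117 (Calder), 114 (Lumen), 88 (Onyx), 86 (Arden), 75 (Helix), 67 (Apex), …
Top 4: Calder, Lumen, Onyx, Arden.
First losing bid is Helix's $75, which sets the uniform price.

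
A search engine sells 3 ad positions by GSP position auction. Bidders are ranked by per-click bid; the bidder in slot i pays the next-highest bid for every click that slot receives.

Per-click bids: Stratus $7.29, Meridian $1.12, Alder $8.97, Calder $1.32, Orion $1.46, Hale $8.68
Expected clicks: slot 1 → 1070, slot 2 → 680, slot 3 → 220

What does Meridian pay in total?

Meridian pays $0.00

Ranked by bid: $8.97 (Alder) > $8.68 (Hale) > $7.29 (Stratus) > $1.46 (Orion) > …
Meridian ranks below slot 3 → no slot, pays nothing.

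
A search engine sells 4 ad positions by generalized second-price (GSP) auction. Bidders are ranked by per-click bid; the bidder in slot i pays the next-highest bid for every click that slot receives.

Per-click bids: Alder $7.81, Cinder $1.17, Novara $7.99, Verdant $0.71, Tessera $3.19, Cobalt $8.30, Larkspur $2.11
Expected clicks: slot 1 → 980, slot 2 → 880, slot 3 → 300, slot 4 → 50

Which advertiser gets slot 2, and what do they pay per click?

Novara; $7.81 per click

Ranked by bid: $8.30 (Cobalt) > $7.99 (Novara) > $7.81 (Alder) > $3.19 (Tessera) > $2.11 (Larkspur) > …
Slot 2 goes to the second-ranked bidder, Novara, who pays the next bid down: $7.81/click.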